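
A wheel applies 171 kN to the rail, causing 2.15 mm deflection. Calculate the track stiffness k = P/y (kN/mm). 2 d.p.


Track stiffness k = P / y
k = 171 / 2.15
k = 79.53 kN/mm

79.53


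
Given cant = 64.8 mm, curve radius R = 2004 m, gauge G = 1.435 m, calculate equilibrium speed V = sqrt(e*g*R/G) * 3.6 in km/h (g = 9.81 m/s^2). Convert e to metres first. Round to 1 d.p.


Convert cant: e = 64.8 mm = 0.0648 m
V_ms = sqrt(0.0648 * 9.81 * 2004 / 1.435)
V_ms = sqrt(887.748259) = 29.7951 m/s
V = 29.7951 * 3.6 = 107.3 km/h

107.3


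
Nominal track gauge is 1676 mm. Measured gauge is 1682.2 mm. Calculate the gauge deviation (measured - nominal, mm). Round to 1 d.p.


Deviation = measured - nominal
Deviation = 1682.2 - 1676
Deviation = 6.2 mm

6.2


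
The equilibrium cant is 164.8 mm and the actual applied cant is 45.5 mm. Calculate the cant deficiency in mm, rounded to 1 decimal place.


Cant deficiency = equilibrium cant - actual cant
CD = 164.8 - 45.5
CD = 119.3 mm

119.3


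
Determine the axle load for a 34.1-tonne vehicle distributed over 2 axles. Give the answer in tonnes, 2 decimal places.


Load per axle = total weight / number of axles
Load = 34.1 / 2
Load = 17.05 tonnes

17.05


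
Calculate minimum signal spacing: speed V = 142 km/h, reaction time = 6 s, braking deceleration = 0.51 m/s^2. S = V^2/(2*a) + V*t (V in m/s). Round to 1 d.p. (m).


V = 142 / 3.6 = 39.4444 m/s
Braking distance = 39.4444^2 / (2*0.51) = 1525.3571 m
Sighting distance = 39.4444 * 6 = 236.6667 m
S = 1525.3571 + 236.6667 = 1762.0 m

1762.0


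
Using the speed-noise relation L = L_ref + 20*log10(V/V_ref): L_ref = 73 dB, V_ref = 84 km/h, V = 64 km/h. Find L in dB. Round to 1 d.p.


V/V_ref = 64 / 84 = 0.761905
log10(0.761905) = -0.118099
20 * -0.118099 = -2.362
L = 73 + -2.362 = 70.6 dB

70.6


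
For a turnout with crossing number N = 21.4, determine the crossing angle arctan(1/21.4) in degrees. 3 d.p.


1/N = 1/21.4 = 0.046729
angle = arctan(0.046729) = 0.046695 rad
angle = 0.046695 * 180/pi = 2.675 degrees

2.675


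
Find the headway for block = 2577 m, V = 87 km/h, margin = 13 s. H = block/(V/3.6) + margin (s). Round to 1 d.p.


V = 87 / 3.6 = 24.1667 m/s
Block traversal time = 2577 / 24.1667 = 106.6345 s
Headway = 106.6345 + 13
Headway = 119.6 s

119.6


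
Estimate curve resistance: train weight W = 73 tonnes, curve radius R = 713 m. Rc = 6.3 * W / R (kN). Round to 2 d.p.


Rc = 6.3 * W / R
Rc = 6.3 * 73 / 713
Rc = 459.9 / 713
Rc = 0.65 kN

0.65


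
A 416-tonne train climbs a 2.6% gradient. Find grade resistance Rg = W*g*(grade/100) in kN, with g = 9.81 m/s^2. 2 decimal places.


Rg = W * 9.81 * grade / 100
Rg = 416 * 9.81 * 2.6 / 100
Rg = 4080.96 * 0.026
Rg = 106.10 kN

106.10


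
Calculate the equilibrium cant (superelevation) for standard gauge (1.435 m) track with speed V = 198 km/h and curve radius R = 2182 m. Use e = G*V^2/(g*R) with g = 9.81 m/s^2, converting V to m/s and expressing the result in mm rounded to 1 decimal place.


Convert speed: V = 198 / 3.6 = 55.0 m/s
Apply formula: e = 1.435 * 55.0^2 / (9.81 * 2182)
e = 1.435 * 3025.0 / 21405.42
e = 0.202793 m = 202.8 mm

202.8


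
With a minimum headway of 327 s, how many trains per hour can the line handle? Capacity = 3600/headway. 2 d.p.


Capacity = 3600 / headway
Capacity = 3600 / 327
Capacity = 11.01 trains/hour

11.01


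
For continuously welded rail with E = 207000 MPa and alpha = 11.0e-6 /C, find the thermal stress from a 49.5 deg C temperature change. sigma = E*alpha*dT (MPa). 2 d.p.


sigma = E * alpha * dT
sigma = 207000 * 11.0e-6 * 49.5
sigma = 2.277 * 49.5
sigma = 112.71 MPa

112.71


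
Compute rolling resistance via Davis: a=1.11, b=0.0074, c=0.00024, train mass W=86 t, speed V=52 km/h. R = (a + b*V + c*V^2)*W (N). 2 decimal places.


b*V = 0.0074 * 52 = 0.3848
c*V^2 = 0.00024 * 2704 = 0.64896
R_per_t = 1.11 + 0.3848 + 0.64896 = 2.14376 N/t
R_total = 2.14376 * 86 = 184.36 N

184.36


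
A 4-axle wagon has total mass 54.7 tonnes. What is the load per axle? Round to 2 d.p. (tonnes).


Load per axle = total weight / number of axles
Load = 54.7 / 4
Load = 13.68 tonnes

13.68


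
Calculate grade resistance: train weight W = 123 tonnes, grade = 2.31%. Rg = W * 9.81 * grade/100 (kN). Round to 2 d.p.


Rg = W * 9.81 * grade / 100
Rg = 123 * 9.81 * 2.31 / 100
Rg = 1206.63 * 0.0231
Rg = 27.87 kN

27.87


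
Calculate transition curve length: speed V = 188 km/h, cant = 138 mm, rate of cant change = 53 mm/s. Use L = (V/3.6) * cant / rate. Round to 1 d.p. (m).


Convert speed: V = 188 / 3.6 = 52.2222 m/s
L = 52.2222 * 138 / 53
L = 7206.6667 / 53
L = 136.0 m

136.0


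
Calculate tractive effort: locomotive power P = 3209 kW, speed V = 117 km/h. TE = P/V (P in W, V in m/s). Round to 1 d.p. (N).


Convert: P = 3209 kW = 3209000 W
V = 117 / 3.6 = 32.5 m/s
TE = 3209000 / 32.5
TE = 98738.5 N

98738.5


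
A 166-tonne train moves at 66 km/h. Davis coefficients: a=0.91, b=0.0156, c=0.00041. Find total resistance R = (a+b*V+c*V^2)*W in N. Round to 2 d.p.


b*V = 0.0156 * 66 = 1.0296
c*V^2 = 0.00041 * 4356 = 1.78596
R_per_t = 0.91 + 1.0296 + 1.78596 = 3.72556 N/t
R_total = 3.72556 * 166 = 618.44 N

618.44


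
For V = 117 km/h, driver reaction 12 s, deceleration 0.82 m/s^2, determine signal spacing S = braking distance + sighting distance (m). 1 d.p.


V = 117 / 3.6 = 32.5 m/s
Braking distance = 32.5^2 / (2*0.82) = 644.0549 m
Sighting distance = 32.5 * 12 = 390.0 m
S = 644.0549 + 390.0 = 1034.1 m

1034.1


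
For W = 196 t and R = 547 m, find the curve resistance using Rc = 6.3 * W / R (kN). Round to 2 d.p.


Rc = 6.3 * W / R
Rc = 6.3 * 196 / 547
Rc = 1234.8 / 547
Rc = 2.26 kN

2.26


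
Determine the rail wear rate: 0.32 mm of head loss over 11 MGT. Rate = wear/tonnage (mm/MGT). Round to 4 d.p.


Wear rate = total wear / cumulative tonnage
Rate = 0.32 / 11
Rate = 0.0291 mm/MGT

0.0291


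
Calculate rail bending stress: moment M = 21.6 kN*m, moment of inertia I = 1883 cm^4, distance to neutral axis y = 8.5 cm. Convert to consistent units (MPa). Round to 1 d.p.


Convert units:
M = 21.6 kN*m = 21600000 N*mm
y = 8.5 cm = 85 mm
I = 1883 cm^4 = 18830000 mm^4
sigma = 21600000 * 85 / 18830000
sigma = 97.5 MPa

97.5


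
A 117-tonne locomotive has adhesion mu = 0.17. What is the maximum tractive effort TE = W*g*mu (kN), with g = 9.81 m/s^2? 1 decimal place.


TE_max = W * g * mu
TE_max = 117 * 9.81 * 0.17
TE_max = 1147.77 * 0.17
TE_max = 195.1 kN

195.1


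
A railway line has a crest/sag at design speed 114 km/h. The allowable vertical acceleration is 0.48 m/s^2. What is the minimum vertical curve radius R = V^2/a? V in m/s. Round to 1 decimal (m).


Convert speed: V = 114 / 3.6 = 31.6667 m/s
V^2 = 1002.7778 m^2/s^2
R_v = 1002.7778 / 0.48
R_v = 2089.1 m

2089.1


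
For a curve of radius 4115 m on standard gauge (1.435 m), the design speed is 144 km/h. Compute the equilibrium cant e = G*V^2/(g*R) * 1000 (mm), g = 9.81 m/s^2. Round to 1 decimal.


Convert speed: V = 144 / 3.6 = 40.0 m/s
Apply formula: e = 1.435 * 40.0^2 / (9.81 * 4115)
e = 1.435 * 1600.0 / 40368.15
e = 0.056877 m = 56.9 mm

56.9


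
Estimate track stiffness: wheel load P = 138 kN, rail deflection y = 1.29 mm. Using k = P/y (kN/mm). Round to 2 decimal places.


Track stiffness k = P / y
k = 138 / 1.29
k = 106.98 kN/mm

106.98


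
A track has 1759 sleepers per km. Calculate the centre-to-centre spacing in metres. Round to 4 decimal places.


Spacing = 1000 m / number of sleepers
Spacing = 1000 / 1759
Spacing = 0.5685 m

0.5685


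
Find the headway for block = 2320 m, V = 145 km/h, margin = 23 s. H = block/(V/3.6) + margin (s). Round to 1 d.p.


V = 145 / 3.6 = 40.2778 m/s
Block traversal time = 2320 / 40.2778 = 57.6 s
Headway = 57.6 + 23
Headway = 80.6 s

80.6


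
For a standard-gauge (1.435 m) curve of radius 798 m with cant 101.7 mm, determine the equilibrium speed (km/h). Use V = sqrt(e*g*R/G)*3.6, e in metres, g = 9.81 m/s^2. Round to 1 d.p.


Convert cant: e = 101.7 mm = 0.1017 m
V_ms = sqrt(0.1017 * 9.81 * 798 / 1.435)
V_ms = sqrt(554.805746) = 23.5543 m/s
V = 23.5543 * 3.6 = 84.8 km/h

84.8


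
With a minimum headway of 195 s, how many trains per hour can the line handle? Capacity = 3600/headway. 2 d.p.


Capacity = 3600 / headway
Capacity = 3600 / 195
Capacity = 18.46 trains/hour

18.46


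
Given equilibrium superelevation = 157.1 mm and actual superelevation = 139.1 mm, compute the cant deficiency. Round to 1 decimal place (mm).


Cant deficiency = equilibrium cant - actual cant
CD = 157.1 - 139.1
CD = 18.0 mm

18.0


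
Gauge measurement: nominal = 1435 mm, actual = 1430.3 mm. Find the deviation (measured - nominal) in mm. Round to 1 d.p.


Deviation = measured - nominal
Deviation = 1430.3 - 1435
Deviation = -4.7 mm

-4.7


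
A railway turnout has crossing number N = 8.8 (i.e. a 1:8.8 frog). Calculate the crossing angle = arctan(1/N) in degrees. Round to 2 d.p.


1/N = 1/8.8 = 0.113636
angle = arctan(0.113636) = 0.113151 rad
angle = 0.113151 * 180/pi = 6.48 degrees

6.48


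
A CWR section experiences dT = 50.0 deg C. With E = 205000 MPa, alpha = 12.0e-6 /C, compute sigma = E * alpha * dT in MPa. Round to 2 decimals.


sigma = E * alpha * dT
sigma = 205000 * 12.0e-6 * 50.0
sigma = 2.46 * 50.0
sigma = 123.00 MPa

123.00


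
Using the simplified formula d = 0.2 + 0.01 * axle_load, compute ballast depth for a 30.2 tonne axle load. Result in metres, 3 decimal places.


d = 0.2 + 0.01 * 30.2
d = 0.2 + 0.302
d = 0.502 m

0.502


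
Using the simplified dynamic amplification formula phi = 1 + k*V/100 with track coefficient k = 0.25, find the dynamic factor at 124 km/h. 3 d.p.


phi = 1 + k * V / 100
phi = 1 + 0.25 * 124 / 100
phi = 1 + 0.31
phi = 1.310

1.310


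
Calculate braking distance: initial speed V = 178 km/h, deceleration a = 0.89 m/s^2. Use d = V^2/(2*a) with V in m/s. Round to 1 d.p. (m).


Convert speed: V = 178 / 3.6 = 49.4444 m/s
V^2 = 2444.7531
d = 2444.7531 / (2 * 0.89)
d = 2444.7531 / 1.78
d = 1373.5 m

1373.5


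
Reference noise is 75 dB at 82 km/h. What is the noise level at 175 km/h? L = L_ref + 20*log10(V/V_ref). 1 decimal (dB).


V/V_ref = 175 / 82 = 2.134146
log10(2.134146) = 0.329224
20 * 0.329224 = 6.5845
L = 75 + 6.5845 = 81.6 dB

81.6


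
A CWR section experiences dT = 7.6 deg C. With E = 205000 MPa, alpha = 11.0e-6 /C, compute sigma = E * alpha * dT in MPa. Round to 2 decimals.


sigma = E * alpha * dT
sigma = 205000 * 11.0e-6 * 7.6
sigma = 2.255 * 7.6
sigma = 17.14 MPa

17.14


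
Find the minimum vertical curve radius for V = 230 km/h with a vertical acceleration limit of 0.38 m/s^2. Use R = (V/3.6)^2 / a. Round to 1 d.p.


Convert speed: V = 230 / 3.6 = 63.8889 m/s
V^2 = 4081.7901 m^2/s^2
R_v = 4081.7901 / 0.38
R_v = 10741.6 m

10741.6


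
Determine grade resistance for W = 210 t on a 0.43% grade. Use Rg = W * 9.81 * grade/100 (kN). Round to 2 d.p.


Rg = W * 9.81 * grade / 100
Rg = 210 * 9.81 * 0.43 / 100
Rg = 2060.1 * 0.0043
Rg = 8.86 kN

8.86


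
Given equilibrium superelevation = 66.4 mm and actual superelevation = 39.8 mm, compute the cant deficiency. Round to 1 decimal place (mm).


Cant deficiency = equilibrium cant - actual cant
CD = 66.4 - 39.8
CD = 26.6 mm

26.6


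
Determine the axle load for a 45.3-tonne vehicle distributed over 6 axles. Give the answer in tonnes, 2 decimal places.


Load per axle = total weight / number of axles
Load = 45.3 / 6
Load = 7.55 tonnes

7.55


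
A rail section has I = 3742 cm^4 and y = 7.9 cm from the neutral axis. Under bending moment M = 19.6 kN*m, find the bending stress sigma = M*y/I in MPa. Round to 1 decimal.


Convert units:
M = 19.6 kN*m = 19600000 N*mm
y = 7.9 cm = 79 mm
I = 3742 cm^4 = 37420000 mm^4
sigma = 19600000 * 79 / 37420000
sigma = 41.4 MPa

41.4


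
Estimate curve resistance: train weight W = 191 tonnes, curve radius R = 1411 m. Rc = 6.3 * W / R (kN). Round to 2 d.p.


Rc = 6.3 * W / R
Rc = 6.3 * 191 / 1411
Rc = 1203.3 / 1411
Rc = 0.85 kN

0.85


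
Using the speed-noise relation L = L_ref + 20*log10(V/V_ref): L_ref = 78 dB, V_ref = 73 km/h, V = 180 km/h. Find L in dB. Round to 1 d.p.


V/V_ref = 180 / 73 = 2.465753
log10(2.465753) = 0.39195
20 * 0.39195 = 7.839
L = 78 + 7.839 = 85.8 dB

85.8


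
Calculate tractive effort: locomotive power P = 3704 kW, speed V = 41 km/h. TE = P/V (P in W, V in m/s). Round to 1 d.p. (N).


Convert: P = 3704 kW = 3704000 W
V = 41 / 3.6 = 11.3889 m/s
TE = 3704000 / 11.3889
TE = 325229.3 N

325229.3


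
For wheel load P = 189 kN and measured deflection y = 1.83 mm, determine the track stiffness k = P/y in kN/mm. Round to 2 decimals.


Track stiffness k = P / y
k = 189 / 1.83
k = 103.28 kN/mm

103.28


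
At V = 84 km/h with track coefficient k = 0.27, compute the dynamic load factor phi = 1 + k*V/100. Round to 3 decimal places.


phi = 1 + k * V / 100
phi = 1 + 0.27 * 84 / 100
phi = 1 + 0.2268
phi = 1.227

1.227


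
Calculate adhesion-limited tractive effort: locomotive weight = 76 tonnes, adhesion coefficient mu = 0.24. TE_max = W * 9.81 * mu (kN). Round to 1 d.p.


TE_max = W * g * mu
TE_max = 76 * 9.81 * 0.24
TE_max = 745.56 * 0.24
TE_max = 178.9 kN

178.9


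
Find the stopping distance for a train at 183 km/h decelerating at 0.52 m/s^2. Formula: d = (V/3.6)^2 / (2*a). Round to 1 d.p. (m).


Convert speed: V = 183 / 3.6 = 50.8333 m/s
V^2 = 2584.0278
d = 2584.0278 / (2 * 0.52)
d = 2584.0278 / 1.04
d = 2484.6 m

2484.6


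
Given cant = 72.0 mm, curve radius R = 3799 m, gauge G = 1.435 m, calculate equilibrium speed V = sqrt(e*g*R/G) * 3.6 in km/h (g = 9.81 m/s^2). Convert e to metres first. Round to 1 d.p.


Convert cant: e = 72.0 mm = 0.0720 m
V_ms = sqrt(0.0720 * 9.81 * 3799 / 1.435)
V_ms = sqrt(1869.902216) = 43.2424 m/s
V = 43.2424 * 3.6 = 155.7 km/h

155.7


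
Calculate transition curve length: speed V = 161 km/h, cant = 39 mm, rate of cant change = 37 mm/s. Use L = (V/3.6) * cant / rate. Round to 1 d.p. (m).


Convert speed: V = 161 / 3.6 = 44.7222 m/s
L = 44.7222 * 39 / 37
L = 1744.1667 / 37
L = 47.1 m

47.1


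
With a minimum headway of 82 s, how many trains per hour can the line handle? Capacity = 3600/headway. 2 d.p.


Capacity = 3600 / headway
Capacity = 3600 / 82
Capacity = 43.90 trains/hour

43.90


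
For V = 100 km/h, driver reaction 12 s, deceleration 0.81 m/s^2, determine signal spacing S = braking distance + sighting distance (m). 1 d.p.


V = 100 / 3.6 = 27.7778 m/s
Braking distance = 27.7778^2 / (2*0.81) = 476.2993 m
Sighting distance = 27.7778 * 12 = 333.3333 m
S = 476.2993 + 333.3333 = 809.6 m

809.6


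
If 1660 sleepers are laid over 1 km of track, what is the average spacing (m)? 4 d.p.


Spacing = 1000 m / number of sleepers
Spacing = 1000 / 1660
Spacing = 0.6024 m

0.6024


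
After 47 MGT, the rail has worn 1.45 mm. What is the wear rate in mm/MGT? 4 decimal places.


Wear rate = total wear / cumulative tonnage
Rate = 1.45 / 47
Rate = 0.0309 mm/MGT

0.0309


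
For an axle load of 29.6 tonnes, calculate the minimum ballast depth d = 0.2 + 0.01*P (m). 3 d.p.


d = 0.2 + 0.01 * 29.6
d = 0.2 + 0.296
d = 0.496 m

0.496


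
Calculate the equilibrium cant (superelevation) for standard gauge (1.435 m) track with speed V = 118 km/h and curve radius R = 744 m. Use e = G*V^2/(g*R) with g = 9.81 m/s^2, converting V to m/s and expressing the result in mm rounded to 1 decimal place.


Convert speed: V = 118 / 3.6 = 32.7778 m/s
Apply formula: e = 1.435 * 32.7778^2 / (9.81 * 744)
e = 1.435 * 1074.3827 / 7298.64
e = 0.211237 m = 211.2 mm

211.2


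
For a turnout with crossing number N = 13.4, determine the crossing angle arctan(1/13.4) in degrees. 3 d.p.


1/N = 1/13.4 = 0.074627
angle = arctan(0.074627) = 0.074489 rad
angle = 0.074489 * 180/pi = 4.268 degrees

4.268


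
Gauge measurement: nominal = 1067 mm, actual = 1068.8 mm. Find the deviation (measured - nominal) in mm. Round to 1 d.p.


Deviation = measured - nominal
Deviation = 1068.8 - 1067
Deviation = 1.8 mm

1.8


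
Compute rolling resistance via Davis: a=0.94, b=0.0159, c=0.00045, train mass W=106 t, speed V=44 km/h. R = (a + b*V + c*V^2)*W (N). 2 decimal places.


b*V = 0.0159 * 44 = 0.6996
c*V^2 = 0.00045 * 1936 = 0.8712
R_per_t = 0.94 + 0.6996 + 0.8712 = 2.5108 N/t
R_total = 2.5108 * 106 = 266.14 N

266.14


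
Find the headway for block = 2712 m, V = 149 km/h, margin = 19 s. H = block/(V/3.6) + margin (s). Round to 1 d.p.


V = 149 / 3.6 = 41.3889 m/s
Block traversal time = 2712 / 41.3889 = 65.5248 s
Headway = 65.5248 + 19
Headway = 84.5 s

84.5


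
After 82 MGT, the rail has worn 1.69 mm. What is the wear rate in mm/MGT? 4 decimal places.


Wear rate = total wear / cumulative tonnage
Rate = 1.69 / 82
Rate = 0.0206 mm/MGT

0.0206


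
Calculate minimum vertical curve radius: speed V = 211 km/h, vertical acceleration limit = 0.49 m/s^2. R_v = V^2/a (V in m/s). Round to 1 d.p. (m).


Convert speed: V = 211 / 3.6 = 58.6111 m/s
V^2 = 3435.2623 m^2/s^2
R_v = 3435.2623 / 0.49
R_v = 7010.7 m

7010.7


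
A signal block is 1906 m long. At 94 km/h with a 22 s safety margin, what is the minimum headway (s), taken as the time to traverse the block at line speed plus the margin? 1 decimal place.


V = 94 / 3.6 = 26.1111 m/s
Block traversal time = 1906 / 26.1111 = 72.9957 s
Headway = 72.9957 + 22
Headway = 95.0 s

95.0


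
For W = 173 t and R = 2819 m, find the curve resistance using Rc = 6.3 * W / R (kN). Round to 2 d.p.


Rc = 6.3 * W / R
Rc = 6.3 * 173 / 2819
Rc = 1089.9 / 2819
Rc = 0.39 kN

0.39


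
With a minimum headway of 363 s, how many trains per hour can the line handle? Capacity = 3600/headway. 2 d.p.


Capacity = 3600 / headway
Capacity = 3600 / 363
Capacity = 9.92 trains/hour

9.92


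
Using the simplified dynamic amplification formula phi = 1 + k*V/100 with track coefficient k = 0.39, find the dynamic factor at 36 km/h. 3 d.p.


phi = 1 + k * V / 100
phi = 1 + 0.39 * 36 / 100
phi = 1 + 0.1404
phi = 1.140

1.140


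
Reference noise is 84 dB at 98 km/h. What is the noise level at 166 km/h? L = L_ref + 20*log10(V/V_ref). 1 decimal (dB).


V/V_ref = 166 / 98 = 1.693878
log10(1.693878) = 0.228882
20 * 0.228882 = 4.5776
L = 84 + 4.5776 = 88.6 dB

88.6


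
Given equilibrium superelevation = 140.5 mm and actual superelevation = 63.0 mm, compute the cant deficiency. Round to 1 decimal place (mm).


Cant deficiency = equilibrium cant - actual cant
CD = 140.5 - 63.0
CD = 77.5 mm

77.5


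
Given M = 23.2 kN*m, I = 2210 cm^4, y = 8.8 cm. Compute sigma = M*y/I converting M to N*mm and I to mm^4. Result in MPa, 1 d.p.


Convert units:
M = 23.2 kN*m = 23200000 N*mm
y = 8.8 cm = 88 mm
I = 2210 cm^4 = 22100000 mm^4
sigma = 23200000 * 88 / 22100000
sigma = 92.4 MPa

92.4


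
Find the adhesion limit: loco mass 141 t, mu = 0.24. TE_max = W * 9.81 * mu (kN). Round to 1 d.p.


TE_max = W * g * mu
TE_max = 141 * 9.81 * 0.24
TE_max = 1383.21 * 0.24
TE_max = 332.0 kN

332.0


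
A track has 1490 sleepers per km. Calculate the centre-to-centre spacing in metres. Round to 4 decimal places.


Spacing = 1000 m / number of sleepers
Spacing = 1000 / 1490
Spacing = 0.6711 m

0.6711


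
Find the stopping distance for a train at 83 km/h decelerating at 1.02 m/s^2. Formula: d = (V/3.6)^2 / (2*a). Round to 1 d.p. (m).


Convert speed: V = 83 / 3.6 = 23.0556 m/s
V^2 = 531.5586
d = 531.5586 / (2 * 1.02)
d = 531.5586 / 2.04
d = 260.6 m

260.6


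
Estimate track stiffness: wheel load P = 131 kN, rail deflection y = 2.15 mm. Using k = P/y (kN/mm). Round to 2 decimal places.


Track stiffness k = P / y
k = 131 / 2.15
k = 60.93 kN/mm

60.93


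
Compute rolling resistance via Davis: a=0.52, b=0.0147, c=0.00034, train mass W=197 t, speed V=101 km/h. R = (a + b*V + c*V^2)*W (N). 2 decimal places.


b*V = 0.0147 * 101 = 1.4847
c*V^2 = 0.00034 * 10201 = 3.46834
R_per_t = 0.52 + 1.4847 + 3.46834 = 5.47304 N/t
R_total = 5.47304 * 197 = 1078.19 N

1078.19


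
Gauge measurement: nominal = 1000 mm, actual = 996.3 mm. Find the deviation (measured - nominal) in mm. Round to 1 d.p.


Deviation = measured - nominal
Deviation = 996.3 - 1000
Deviation = -3.7 mm

-3.7


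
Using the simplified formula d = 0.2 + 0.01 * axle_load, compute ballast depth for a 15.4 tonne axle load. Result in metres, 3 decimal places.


d = 0.2 + 0.01 * 15.4
d = 0.2 + 0.154
d = 0.354 m

0.354


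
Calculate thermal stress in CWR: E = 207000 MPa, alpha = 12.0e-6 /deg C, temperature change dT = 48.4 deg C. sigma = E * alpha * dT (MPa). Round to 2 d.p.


sigma = E * alpha * dT
sigma = 207000 * 12.0e-6 * 48.4
sigma = 2.484 * 48.4
sigma = 120.23 MPa

120.23


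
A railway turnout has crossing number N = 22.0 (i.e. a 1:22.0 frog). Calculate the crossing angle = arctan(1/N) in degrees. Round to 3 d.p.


1/N = 1/22.0 = 0.045455
angle = arctan(0.045455) = 0.045423 rad
angle = 0.045423 * 180/pi = 2.603 degrees

2.603


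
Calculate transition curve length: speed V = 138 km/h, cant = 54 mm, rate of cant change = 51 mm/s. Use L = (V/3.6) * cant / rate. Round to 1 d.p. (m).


Convert speed: V = 138 / 3.6 = 38.3333 m/s
L = 38.3333 * 54 / 51
L = 2070.0 / 51
L = 40.6 m

40.6


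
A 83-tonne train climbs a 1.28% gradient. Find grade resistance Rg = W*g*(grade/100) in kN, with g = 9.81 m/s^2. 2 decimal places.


Rg = W * 9.81 * grade / 100
Rg = 83 * 9.81 * 1.28 / 100
Rg = 814.23 * 0.0128
Rg = 10.42 kN

10.42


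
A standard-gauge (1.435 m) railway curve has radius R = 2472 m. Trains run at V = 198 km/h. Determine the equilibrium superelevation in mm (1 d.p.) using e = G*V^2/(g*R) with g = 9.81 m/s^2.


Convert speed: V = 198 / 3.6 = 55.0 m/s
Apply formula: e = 1.435 * 55.0^2 / (9.81 * 2472)
e = 1.435 * 3025.0 / 24250.32
e = 0.179003 m = 179.0 mm

179.0


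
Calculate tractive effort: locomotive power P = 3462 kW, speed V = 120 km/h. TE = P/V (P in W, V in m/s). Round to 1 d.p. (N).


Convert: P = 3462 kW = 3462000 W
V = 120 / 3.6 = 33.3333 m/s
TE = 3462000 / 33.3333
TE = 103860.0 N

103860.0


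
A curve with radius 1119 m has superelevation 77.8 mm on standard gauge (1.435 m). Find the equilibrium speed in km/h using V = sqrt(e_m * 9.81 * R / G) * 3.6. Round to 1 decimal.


Convert cant: e = 77.8 mm = 0.0778 m
V_ms = sqrt(0.0778 * 9.81 * 1119 / 1.435)
V_ms = sqrt(595.150482) = 24.3957 m/s
V = 24.3957 * 3.6 = 87.8 km/h

87.8


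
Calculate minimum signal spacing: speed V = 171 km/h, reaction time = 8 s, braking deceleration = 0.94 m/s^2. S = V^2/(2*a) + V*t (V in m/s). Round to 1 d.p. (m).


V = 171 / 3.6 = 47.5 m/s
Braking distance = 47.5^2 / (2*0.94) = 1200.133 m
Sighting distance = 47.5 * 8 = 380.0 m
S = 1200.133 + 380.0 = 1580.1 m

1580.1


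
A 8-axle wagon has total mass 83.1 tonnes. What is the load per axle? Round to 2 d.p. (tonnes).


Load per axle = total weight / number of axles
Load = 83.1 / 8
Load = 10.39 tonnes

10.39


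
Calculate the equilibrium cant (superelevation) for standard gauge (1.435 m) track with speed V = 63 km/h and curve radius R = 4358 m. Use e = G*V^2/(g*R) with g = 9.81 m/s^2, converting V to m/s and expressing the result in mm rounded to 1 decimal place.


Convert speed: V = 63 / 3.6 = 17.5 m/s
Apply formula: e = 1.435 * 17.5^2 / (9.81 * 4358)
e = 1.435 * 306.25 / 42751.98
e = 0.010279 m = 10.3 mm

10.3


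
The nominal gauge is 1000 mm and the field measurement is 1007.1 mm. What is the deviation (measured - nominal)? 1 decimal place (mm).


Deviation = measured - nominal
Deviation = 1007.1 - 1000
Deviation = 7.1 mm

7.1


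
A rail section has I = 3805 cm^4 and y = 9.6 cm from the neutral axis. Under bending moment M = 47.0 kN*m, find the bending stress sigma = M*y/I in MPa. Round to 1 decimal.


Convert units:
M = 47.0 kN*m = 47000000 N*mm
y = 9.6 cm = 96 mm
I = 3805 cm^4 = 38050000 mm^4
sigma = 47000000 * 96 / 38050000
sigma = 118.6 MPa

118.6


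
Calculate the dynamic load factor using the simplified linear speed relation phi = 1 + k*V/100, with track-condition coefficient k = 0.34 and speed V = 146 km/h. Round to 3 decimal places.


phi = 1 + k * V / 100
phi = 1 + 0.34 * 146 / 100
phi = 1 + 0.4964
phi = 1.496

1.496


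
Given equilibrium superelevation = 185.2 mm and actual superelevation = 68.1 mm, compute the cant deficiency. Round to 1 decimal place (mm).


Cant deficiency = equilibrium cant - actual cant
CD = 185.2 - 68.1
CD = 117.1 mm

117.1


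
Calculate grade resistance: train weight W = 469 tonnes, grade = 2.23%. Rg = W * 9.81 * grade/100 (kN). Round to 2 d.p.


Rg = W * 9.81 * grade / 100
Rg = 469 * 9.81 * 2.23 / 100
Rg = 4600.89 * 0.0223
Rg = 102.60 kN

102.60


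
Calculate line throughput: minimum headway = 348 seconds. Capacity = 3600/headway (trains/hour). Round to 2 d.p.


Capacity = 3600 / headway
Capacity = 3600 / 348
Capacity = 10.34 trains/hour

10.34


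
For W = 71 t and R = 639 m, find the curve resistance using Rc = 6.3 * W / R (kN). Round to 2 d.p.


Rc = 6.3 * W / R
Rc = 6.3 * 71 / 639
Rc = 447.3 / 639
Rc = 0.70 kN

0.70


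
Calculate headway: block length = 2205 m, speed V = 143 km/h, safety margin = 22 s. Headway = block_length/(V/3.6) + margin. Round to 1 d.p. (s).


V = 143 / 3.6 = 39.7222 m/s
Block traversal time = 2205 / 39.7222 = 55.5105 s
Headway = 55.5105 + 22
Headway = 77.5 s

77.5


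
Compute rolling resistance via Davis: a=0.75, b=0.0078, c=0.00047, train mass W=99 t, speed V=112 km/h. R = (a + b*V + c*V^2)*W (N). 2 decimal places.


b*V = 0.0078 * 112 = 0.8736
c*V^2 = 0.00047 * 12544 = 5.89568
R_per_t = 0.75 + 0.8736 + 5.89568 = 7.51928 N/t
R_total = 7.51928 * 99 = 744.41 N

744.41


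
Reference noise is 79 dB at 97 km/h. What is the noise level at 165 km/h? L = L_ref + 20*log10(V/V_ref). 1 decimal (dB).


V/V_ref = 165 / 97 = 1.701031
log10(1.701031) = 0.230712
20 * 0.230712 = 4.6142
L = 79 + 4.6142 = 83.6 dB

83.6


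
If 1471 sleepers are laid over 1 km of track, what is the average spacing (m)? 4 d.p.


Spacing = 1000 m / number of sleepers
Spacing = 1000 / 1471
Spacing = 0.6798 m

0.6798


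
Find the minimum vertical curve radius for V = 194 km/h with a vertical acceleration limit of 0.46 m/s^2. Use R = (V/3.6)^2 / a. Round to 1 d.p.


Convert speed: V = 194 / 3.6 = 53.8889 m/s
V^2 = 2904.0123 m^2/s^2
R_v = 2904.0123 / 0.46
R_v = 6313.1 m

6313.1


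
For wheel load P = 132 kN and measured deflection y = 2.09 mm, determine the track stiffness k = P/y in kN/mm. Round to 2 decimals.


Track stiffness k = P / y
k = 132 / 2.09
k = 63.16 kN/mm

63.16


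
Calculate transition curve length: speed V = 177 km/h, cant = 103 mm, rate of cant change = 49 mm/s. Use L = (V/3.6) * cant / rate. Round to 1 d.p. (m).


Convert speed: V = 177 / 3.6 = 49.1667 m/s
L = 49.1667 * 103 / 49
L = 5064.1667 / 49
L = 103.4 m

103.4


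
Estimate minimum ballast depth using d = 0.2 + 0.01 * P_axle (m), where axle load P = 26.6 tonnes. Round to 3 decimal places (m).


d = 0.2 + 0.01 * 26.6
d = 0.2 + 0.266
d = 0.466 m

0.466


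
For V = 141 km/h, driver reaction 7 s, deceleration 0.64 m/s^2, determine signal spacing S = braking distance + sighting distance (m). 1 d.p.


V = 141 / 3.6 = 39.1667 m/s
Braking distance = 39.1667^2 / (2*0.64) = 1198.4592 m
Sighting distance = 39.1667 * 7 = 274.1667 m
S = 1198.4592 + 274.1667 = 1472.6 m

1472.6


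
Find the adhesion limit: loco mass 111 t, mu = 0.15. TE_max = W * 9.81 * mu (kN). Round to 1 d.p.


TE_max = W * g * mu
TE_max = 111 * 9.81 * 0.15
TE_max = 1088.91 * 0.15
TE_max = 163.3 kN

163.3


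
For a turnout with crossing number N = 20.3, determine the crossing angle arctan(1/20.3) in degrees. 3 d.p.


1/N = 1/20.3 = 0.049261
angle = arctan(0.049261) = 0.049221 rad
angle = 0.049221 * 180/pi = 2.820 degrees

2.820


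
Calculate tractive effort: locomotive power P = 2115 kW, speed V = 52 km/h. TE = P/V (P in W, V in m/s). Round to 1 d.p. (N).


Convert: P = 2115 kW = 2115000 W
V = 52 / 3.6 = 14.4444 m/s
TE = 2115000 / 14.4444
TE = 146423.1 N

146423.1


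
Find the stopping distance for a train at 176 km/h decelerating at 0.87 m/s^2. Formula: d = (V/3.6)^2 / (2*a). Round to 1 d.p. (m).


Convert speed: V = 176 / 3.6 = 48.8889 m/s
V^2 = 2390.1235
d = 2390.1235 / (2 * 0.87)
d = 2390.1235 / 1.74
d = 1373.6 m

1373.6


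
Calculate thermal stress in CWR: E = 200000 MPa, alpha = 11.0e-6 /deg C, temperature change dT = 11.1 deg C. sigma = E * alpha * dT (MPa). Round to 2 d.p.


sigma = E * alpha * dT
sigma = 200000 * 11.0e-6 * 11.1
sigma = 2.2 * 11.1
sigma = 24.42 MPa

24.42


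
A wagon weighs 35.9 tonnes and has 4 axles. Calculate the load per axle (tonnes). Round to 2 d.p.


Load per axle = total weight / number of axles
Load = 35.9 / 4
Load = 8.98 tonnes

8.98


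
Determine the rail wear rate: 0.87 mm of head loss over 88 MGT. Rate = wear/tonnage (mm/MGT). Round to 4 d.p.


Wear rate = total wear / cumulative tonnage
Rate = 0.87 / 88
Rate = 0.0099 mm/MGT

0.0099


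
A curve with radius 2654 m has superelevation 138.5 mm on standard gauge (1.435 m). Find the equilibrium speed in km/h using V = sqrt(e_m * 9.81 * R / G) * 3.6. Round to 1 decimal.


Convert cant: e = 138.5 mm = 0.1385 m
V_ms = sqrt(0.1385 * 9.81 * 2654 / 1.435)
V_ms = sqrt(2512.857136) = 50.1284 m/s
V = 50.1284 * 3.6 = 180.5 km/h

180.5


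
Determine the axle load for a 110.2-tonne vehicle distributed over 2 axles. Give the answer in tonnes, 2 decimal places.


Load per axle = total weight / number of axles
Load = 110.2 / 2
Load = 55.10 tonnes

55.10


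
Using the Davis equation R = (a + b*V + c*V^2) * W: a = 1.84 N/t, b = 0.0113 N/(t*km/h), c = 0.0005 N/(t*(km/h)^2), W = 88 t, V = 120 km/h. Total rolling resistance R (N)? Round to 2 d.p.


b*V = 0.0113 * 120 = 1.356
c*V^2 = 0.0005 * 14400 = 7.2
R_per_t = 1.84 + 1.356 + 7.2 = 10.396 N/t
R_total = 10.396 * 88 = 914.85 N

914.85


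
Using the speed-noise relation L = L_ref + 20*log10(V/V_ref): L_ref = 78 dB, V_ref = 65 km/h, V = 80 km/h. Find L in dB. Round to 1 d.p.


V/V_ref = 80 / 65 = 1.230769
log10(1.230769) = 0.090177
20 * 0.090177 = 1.8035
L = 78 + 1.8035 = 79.8 dB

79.8


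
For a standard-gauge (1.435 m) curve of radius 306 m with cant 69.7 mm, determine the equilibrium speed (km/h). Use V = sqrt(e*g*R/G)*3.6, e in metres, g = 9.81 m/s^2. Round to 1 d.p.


Convert cant: e = 69.7 mm = 0.0697 m
V_ms = sqrt(0.0697 * 9.81 * 306 / 1.435)
V_ms = sqrt(145.804629) = 12.075 m/s
V = 12.075 * 3.6 = 43.5 km/h

43.5


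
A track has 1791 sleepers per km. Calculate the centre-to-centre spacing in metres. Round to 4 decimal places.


Spacing = 1000 m / number of sleepers
Spacing = 1000 / 1791
Spacing = 0.5583 m

0.5583


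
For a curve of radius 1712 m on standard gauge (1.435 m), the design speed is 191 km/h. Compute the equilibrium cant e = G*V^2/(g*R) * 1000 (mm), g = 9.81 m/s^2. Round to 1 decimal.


Convert speed: V = 191 / 3.6 = 53.0556 m/s
Apply formula: e = 1.435 * 53.0556^2 / (9.81 * 1712)
e = 1.435 * 2814.892 / 16794.72
e = 0.240514 m = 240.5 mm

240.5


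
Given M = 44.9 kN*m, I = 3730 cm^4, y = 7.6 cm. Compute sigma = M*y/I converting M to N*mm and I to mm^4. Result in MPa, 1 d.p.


Convert units:
M = 44.9 kN*m = 44900000 N*mm
y = 7.6 cm = 76 mm
I = 3730 cm^4 = 37300000 mm^4
sigma = 44900000 * 76 / 37300000
sigma = 91.5 MPa

91.5


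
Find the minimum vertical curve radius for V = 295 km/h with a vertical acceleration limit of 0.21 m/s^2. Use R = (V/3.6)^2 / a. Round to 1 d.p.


Convert speed: V = 295 / 3.6 = 81.9444 m/s
V^2 = 6714.892 m^2/s^2
R_v = 6714.892 / 0.21
R_v = 31975.7 m

31975.7


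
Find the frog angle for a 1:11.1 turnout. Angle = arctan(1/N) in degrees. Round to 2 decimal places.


1/N = 1/11.1 = 0.09009
angle = arctan(0.09009) = 0.089848 rad
angle = 0.089848 * 180/pi = 5.15 degrees

5.15


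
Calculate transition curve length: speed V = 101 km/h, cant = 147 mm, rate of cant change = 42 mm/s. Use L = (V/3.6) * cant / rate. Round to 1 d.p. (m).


Convert speed: V = 101 / 3.6 = 28.0556 m/s
L = 28.0556 * 147 / 42
L = 4124.1667 / 42
L = 98.2 m

98.2


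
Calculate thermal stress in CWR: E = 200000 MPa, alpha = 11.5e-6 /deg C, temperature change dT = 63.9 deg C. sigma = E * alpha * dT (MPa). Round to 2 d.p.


sigma = E * alpha * dT
sigma = 200000 * 11.5e-6 * 63.9
sigma = 2.3 * 63.9
sigma = 146.97 MPa

146.97


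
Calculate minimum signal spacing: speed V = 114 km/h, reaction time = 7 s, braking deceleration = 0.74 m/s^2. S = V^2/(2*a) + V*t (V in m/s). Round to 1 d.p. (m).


V = 114 / 3.6 = 31.6667 m/s
Braking distance = 31.6667^2 / (2*0.74) = 677.5526 m
Sighting distance = 31.6667 * 7 = 221.6667 m
S = 677.5526 + 221.6667 = 899.2 m

899.2


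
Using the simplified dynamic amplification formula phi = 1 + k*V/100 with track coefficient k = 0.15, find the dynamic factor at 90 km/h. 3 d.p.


phi = 1 + k * V / 100
phi = 1 + 0.15 * 90 / 100
phi = 1 + 0.135
phi = 1.135

1.135


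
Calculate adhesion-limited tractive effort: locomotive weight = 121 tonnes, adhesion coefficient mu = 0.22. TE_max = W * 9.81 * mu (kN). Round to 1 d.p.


TE_max = W * g * mu
TE_max = 121 * 9.81 * 0.22
TE_max = 1187.01 * 0.22
TE_max = 261.1 kN

261.1


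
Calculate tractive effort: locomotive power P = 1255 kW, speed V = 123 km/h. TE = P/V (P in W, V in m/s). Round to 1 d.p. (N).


Convert: P = 1255 kW = 1255000 W
V = 123 / 3.6 = 34.1667 m/s
TE = 1255000 / 34.1667
TE = 36731.7 N

36731.7


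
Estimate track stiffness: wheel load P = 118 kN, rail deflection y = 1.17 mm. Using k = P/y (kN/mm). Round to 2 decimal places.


Track stiffness k = P / y
k = 118 / 1.17
k = 100.85 kN/mm

100.85


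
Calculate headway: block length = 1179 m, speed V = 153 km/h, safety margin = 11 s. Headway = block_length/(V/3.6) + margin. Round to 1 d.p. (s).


V = 153 / 3.6 = 42.5 m/s
Block traversal time = 1179 / 42.5 = 27.7412 s
Headway = 27.7412 + 11
Headway = 38.7 s

38.7


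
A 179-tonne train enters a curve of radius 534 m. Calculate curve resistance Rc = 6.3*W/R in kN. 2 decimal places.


Rc = 6.3 * W / R
Rc = 6.3 * 179 / 534
Rc = 1127.7 / 534
Rc = 2.11 kN

2.11


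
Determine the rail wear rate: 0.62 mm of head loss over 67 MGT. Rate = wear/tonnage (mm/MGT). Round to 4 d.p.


Wear rate = total wear / cumulative tonnage
Rate = 0.62 / 67
Rate = 0.0093 mm/MGT

0.0093


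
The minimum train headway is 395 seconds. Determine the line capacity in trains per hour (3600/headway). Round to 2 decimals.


Capacity = 3600 / headway
Capacity = 3600 / 395
Capacity = 9.11 trains/hour

9.11


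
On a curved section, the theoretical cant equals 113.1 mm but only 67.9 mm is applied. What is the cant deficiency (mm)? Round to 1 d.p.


Cant deficiency = equilibrium cant - actual cant
CD = 113.1 - 67.9
CD = 45.2 mm

45.2


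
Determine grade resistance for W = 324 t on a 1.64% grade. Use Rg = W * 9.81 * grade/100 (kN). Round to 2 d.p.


Rg = W * 9.81 * grade / 100
Rg = 324 * 9.81 * 1.64 / 100
Rg = 3178.44 * 0.0164
Rg = 52.13 kN

52.13


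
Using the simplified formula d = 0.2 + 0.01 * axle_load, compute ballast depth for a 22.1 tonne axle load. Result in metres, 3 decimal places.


d = 0.2 + 0.01 * 22.1
d = 0.2 + 0.221
d = 0.421 m

0.421


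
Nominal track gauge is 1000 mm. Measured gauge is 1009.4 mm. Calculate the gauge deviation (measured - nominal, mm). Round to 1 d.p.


Deviation = measured - nominal
Deviation = 1009.4 - 1000
Deviation = 9.4 mm

9.4


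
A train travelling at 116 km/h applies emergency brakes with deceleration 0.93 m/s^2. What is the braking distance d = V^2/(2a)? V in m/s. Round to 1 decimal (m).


Convert speed: V = 116 / 3.6 = 32.2222 m/s
V^2 = 1038.2716
d = 1038.2716 / (2 * 0.93)
d = 1038.2716 / 1.86
d = 558.2 m

558.2


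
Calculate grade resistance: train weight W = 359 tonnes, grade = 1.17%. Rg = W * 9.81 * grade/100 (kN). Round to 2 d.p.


Rg = W * 9.81 * grade / 100
Rg = 359 * 9.81 * 1.17 / 100
Rg = 3521.79 * 0.0117
Rg = 41.20 kN

41.20


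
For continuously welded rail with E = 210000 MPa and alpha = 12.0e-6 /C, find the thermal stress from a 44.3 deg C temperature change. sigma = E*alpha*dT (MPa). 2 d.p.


sigma = E * alpha * dT
sigma = 210000 * 12.0e-6 * 44.3
sigma = 2.52 * 44.3
sigma = 111.64 MPa

111.64


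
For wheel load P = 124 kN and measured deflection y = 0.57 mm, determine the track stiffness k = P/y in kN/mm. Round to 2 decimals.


Track stiffness k = P / y
k = 124 / 0.57
k = 217.54 kN/mm

217.54


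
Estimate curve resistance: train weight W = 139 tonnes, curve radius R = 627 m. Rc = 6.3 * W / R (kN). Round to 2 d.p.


Rc = 6.3 * W / R
Rc = 6.3 * 139 / 627
Rc = 875.7 / 627
Rc = 1.40 kN

1.40


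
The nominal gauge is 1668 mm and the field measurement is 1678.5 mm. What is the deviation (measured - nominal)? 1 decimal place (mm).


Deviation = measured - nominal
Deviation = 1678.5 - 1668
Deviation = 10.5 mm

10.5


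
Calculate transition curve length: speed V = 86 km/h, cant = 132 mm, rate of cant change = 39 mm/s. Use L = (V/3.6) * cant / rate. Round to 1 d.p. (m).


Convert speed: V = 86 / 3.6 = 23.8889 m/s
L = 23.8889 * 132 / 39
L = 3153.3333 / 39
L = 80.9 m

80.9


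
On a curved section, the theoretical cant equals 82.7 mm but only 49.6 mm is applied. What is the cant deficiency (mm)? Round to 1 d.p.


Cant deficiency = equilibrium cant - actual cant
CD = 82.7 - 49.6
CD = 33.1 mm

33.1


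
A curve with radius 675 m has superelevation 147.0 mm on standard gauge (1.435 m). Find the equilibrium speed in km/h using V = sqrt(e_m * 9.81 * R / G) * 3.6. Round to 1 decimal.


Convert cant: e = 147.0 mm = 0.1470 m
V_ms = sqrt(0.1470 * 9.81 * 675 / 1.435)
V_ms = sqrt(678.32561) = 26.0447 m/s
V = 26.0447 * 3.6 = 93.8 km/h

93.8


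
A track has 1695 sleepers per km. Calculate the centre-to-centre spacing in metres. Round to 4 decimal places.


Spacing = 1000 m / number of sleepers
Spacing = 1000 / 1695
Spacing = 0.5900 m

0.5900


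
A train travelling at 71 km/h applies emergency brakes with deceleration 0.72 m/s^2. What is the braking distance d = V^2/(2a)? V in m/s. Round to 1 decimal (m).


Convert speed: V = 71 / 3.6 = 19.7222 m/s
V^2 = 388.966
d = 388.966 / (2 * 0.72)
d = 388.966 / 1.44
d = 270.1 m

270.1


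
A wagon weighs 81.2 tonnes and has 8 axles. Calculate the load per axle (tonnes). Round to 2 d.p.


Load per axle = total weight / number of axles
Load = 81.2 / 8
Load = 10.15 tonnes

10.15


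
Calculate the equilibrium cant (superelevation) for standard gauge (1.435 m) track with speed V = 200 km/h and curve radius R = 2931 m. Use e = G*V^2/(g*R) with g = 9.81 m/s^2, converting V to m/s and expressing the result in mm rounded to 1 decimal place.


Convert speed: V = 200 / 3.6 = 55.5556 m/s
Apply formula: e = 1.435 * 55.5556^2 / (9.81 * 2931)
e = 1.435 * 3086.4198 / 28753.11
e = 0.154036 m = 154.0 mm

154.0


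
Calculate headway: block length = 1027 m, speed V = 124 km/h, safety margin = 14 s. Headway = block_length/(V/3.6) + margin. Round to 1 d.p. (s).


V = 124 / 3.6 = 34.4444 m/s
Block traversal time = 1027 / 34.4444 = 29.8161 s
Headway = 29.8161 + 14
Headway = 43.8 s

43.8


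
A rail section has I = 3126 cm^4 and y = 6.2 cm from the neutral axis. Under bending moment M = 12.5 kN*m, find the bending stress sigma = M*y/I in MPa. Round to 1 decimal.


Convert units:
M = 12.5 kN*m = 12500000 N*mm
y = 6.2 cm = 62 mm
I = 3126 cm^4 = 31260000 mm^4
sigma = 12500000 * 62 / 31260000
sigma = 24.8 MPa

24.8


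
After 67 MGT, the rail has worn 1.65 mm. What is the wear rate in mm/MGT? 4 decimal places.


Wear rate = total wear / cumulative tonnage
Rate = 1.65 / 67
Rate = 0.0246 mm/MGT

0.0246
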